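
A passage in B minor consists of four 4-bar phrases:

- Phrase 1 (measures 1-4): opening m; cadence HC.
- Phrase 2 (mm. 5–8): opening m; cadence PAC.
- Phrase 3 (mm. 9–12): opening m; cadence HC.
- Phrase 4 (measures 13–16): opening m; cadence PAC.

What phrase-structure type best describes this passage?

repeated period

The cadence pattern HC–PAC–HC–PAC is weak–strong twice, and phrases 3–4 restate phrases 1–2: a period heard twice, not a double period (which would end weakly at phrase 2).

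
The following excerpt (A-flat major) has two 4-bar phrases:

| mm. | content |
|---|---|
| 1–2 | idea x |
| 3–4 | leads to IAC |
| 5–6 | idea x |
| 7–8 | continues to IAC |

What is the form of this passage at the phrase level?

Both phrases have the same opening (x) and the same cadence (imperfect authentic cadence): the second is a restatement, not a consequent, so this is a repeated phrase rather than a period.

repeated phrase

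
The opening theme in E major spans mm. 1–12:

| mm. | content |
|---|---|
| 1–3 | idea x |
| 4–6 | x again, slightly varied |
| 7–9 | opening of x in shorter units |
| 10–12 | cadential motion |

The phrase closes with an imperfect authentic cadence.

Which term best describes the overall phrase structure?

sentence

Basic idea (bars 1–3) + its repetition (bars 4–6) form the presentation; fragmentation and cadence (mm. 7–12) form the continuation — the 12-bar whole is a sentence.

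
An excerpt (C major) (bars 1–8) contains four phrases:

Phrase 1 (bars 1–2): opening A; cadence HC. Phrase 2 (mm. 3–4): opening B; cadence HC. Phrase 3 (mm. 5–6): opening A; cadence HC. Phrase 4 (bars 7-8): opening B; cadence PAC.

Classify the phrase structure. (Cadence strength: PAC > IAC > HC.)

parallel double period

Four phrases in two halves: the first half (mm. 1–4) ends with a half cadence, the second (measures 5–8) with a perfect authentic cadence — a large antecedent–consequent pair, i.e. a double period.
Phrase 3 begins with the same material as phrase 1, making it parallel.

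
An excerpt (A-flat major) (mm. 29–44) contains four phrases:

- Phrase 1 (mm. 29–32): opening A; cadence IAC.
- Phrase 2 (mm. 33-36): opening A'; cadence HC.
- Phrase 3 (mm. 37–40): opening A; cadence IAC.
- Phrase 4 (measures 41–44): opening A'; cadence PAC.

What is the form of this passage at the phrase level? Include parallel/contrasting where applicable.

parallel double period

Four phrases in two halves: the first half (bars 29–36) ends with a half cadence, the second (mm. 37–44) with a perfect authentic cadence — a large antecedent–consequent pair, i.e. a double period.
Phrase 3 begins with the same material as phrase 1, making it parallel.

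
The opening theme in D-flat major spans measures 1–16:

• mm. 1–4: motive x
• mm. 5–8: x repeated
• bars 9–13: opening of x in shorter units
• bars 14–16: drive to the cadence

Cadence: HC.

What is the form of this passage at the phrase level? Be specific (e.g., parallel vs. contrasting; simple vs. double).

sentence

Basic idea (bars 1–4) + its repetition (mm. 5–8) form the presentation; fragmentation and cadence (bars 9-16) form the continuation — the 16-bar whole is a sentence.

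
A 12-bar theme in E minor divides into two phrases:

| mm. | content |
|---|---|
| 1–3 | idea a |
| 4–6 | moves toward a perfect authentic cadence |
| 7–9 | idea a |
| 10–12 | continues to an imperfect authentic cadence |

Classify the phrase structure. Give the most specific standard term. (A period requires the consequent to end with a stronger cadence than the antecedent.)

The second phrase closes with an imperfect authentic cadence, which is not stronger than the first phrase's perfect authentic cadence; without a weak→strong cadential pair there is no antecedent–consequent relationship, so this is a phrase group rather than a period.

phrase group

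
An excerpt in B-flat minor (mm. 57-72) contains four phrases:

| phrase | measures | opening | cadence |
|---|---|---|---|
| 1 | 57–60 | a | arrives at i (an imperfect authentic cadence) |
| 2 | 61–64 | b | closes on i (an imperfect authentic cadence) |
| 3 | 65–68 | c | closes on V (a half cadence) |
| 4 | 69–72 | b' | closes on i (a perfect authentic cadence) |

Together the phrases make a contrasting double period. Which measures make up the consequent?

measures 65–72

In a double period the first pair of phrases (ending imperfect authentic cadence) is the large antecedent and the second pair (ending perfect authentic cadence) is the large consequent; the consequent is measures 65–72.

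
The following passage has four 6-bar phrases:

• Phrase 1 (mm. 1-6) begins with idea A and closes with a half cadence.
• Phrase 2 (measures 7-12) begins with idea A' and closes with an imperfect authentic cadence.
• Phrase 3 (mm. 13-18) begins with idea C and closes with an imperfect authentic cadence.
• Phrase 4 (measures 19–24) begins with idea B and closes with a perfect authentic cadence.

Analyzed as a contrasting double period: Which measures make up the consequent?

In a double period the four phrases pair into a large antecedent (phrases 1–2, ending imperfect authentic cadence) and a large consequent (phrases 3–4, ending perfect authentic cadence). The consequent spans mm. 13–24.

measures 13–24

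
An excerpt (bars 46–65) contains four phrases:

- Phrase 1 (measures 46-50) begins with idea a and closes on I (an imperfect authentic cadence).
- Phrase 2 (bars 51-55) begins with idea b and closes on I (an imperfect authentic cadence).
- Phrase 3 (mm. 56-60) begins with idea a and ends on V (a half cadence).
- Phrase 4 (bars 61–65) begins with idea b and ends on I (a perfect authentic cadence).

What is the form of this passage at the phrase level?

Four phrases in two halves: the first half (mm. 46-55) ends with an imperfect authentic cadence, the second (mm. 56–65) with a perfect authentic cadence — a large antecedent–consequent pair, i.e. a double period.
Phrase 3 begins with the same material as phrase 1, making it parallel.

parallel double period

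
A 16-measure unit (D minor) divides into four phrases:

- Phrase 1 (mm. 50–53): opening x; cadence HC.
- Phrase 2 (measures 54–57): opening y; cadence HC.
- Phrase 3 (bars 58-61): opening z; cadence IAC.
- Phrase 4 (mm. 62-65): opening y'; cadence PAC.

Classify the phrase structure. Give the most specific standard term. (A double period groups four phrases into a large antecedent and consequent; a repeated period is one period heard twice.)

contrasting double period

Four phrases in two halves: the first half (mm. 50–57) ends with a half cadence, the second (measures 58–65) with a perfect authentic cadence — a large antecedent–consequent pair, i.e. a double period.
Phrase 3 begins with different material from phrase 1, making it contrasting.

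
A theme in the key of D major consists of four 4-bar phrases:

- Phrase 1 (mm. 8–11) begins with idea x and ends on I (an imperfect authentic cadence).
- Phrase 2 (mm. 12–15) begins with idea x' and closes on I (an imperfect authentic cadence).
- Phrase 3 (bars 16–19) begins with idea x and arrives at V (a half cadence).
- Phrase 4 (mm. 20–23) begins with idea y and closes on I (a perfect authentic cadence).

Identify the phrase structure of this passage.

Four phrases in two halves: the first half (mm. 8–15) ends with an imperfect authentic cadence, the second (mm. 16–23) with a perfect authentic cadence — a large antecedent–consequent pair, i.e. a double period.
Phrase 3 begins with the same material as phrase 1, making it parallel.

parallel double period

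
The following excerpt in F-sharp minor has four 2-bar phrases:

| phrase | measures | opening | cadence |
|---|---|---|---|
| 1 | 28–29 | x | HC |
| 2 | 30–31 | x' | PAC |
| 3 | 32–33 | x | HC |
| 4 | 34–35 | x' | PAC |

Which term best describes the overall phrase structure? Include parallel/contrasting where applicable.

The cadence pattern HC–PAC–HC–PAC is weak–strong twice, and phrases 3–4 restate phrases 1–2: a period heard twice, not a double period (which would end weakly at phrase 2).

repeated period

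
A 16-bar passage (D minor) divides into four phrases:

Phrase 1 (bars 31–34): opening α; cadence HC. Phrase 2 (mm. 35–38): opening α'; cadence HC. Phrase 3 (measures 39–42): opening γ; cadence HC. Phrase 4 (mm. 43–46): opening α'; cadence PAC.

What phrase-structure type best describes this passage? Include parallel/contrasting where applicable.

Four phrases in two halves: the first half (mm. 31–38) ends with a half cadence, the second (measures 39-46) with a perfect authentic cadence — a large antecedent–consequent pair, i.e. a double period.
Phrase 3 begins with different material from phrase 1, making it contrasting.

contrasting double period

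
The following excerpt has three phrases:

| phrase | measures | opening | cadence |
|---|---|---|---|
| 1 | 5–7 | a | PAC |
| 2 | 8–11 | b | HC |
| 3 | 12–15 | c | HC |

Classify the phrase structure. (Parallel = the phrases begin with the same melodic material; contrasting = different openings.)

phrase group

The final phrase closes with a half cadence, which is not stronger than the preceding half cadence; the 3 phrases lack an overall antecedent–consequent design and so form a phrase group.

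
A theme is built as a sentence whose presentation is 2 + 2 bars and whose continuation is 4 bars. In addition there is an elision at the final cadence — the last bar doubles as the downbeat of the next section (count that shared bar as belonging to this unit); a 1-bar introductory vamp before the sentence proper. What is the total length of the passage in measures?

9 measures

Basic sentence: 2 + 2 + 4 = 8 bars.
8 (basic form) + 1 (introduction) = 9.
The elision shares a bar with the next section but does not change this unit's count.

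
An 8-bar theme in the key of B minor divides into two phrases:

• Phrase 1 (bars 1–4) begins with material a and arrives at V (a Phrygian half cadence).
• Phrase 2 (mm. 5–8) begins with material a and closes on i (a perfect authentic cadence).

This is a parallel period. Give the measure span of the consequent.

The phrase ending with the weaker cadence (Phrygian half cadence) is the antecedent; the one ending more conclusively (perfect authentic cadence) is the consequent. The consequent is measures 5–8.

measures 5–8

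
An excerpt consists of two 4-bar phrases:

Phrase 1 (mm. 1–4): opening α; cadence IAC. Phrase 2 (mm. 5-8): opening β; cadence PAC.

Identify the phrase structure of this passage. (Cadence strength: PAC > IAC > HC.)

contrasting period

Phrase 1 ends with an imperfect authentic cadence (weaker) and phrase 2 with a perfect authentic cadence (stronger): antecedent + consequent = a period.
The two phrases open with different material (α / β), so the period is contrasting.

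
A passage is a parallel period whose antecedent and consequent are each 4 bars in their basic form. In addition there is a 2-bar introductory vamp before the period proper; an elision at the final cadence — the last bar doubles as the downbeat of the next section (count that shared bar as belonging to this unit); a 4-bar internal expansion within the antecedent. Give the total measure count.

Basic parallel period: 4 + 4 = 8 bars.
8 (basic form) + 2 (introduction) + 4 (internal expansion) = 14.
The elision shares a bar with the next section but does not change this unit's count.

14 measures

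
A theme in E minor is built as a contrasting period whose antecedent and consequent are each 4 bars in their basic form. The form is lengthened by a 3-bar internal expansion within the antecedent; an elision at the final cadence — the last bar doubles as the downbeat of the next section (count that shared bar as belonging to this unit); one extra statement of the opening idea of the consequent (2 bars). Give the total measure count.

Basic contrasting period: 4 + 4 = 8 bars.
8 (basic form) + 3 (internal expansion) + 2 (extra statement) = 13.
The elision shares a bar with the next section but does not change this unit's count.

13 measures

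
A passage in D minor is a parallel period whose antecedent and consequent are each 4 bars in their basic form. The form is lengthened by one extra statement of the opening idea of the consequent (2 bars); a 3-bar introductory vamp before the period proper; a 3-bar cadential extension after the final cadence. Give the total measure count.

Basic parallel period: 4 + 4 = 8 bars.
8 (basic form) + 2 (extra statement) + 3 (introduction) + 3 (cadential extension) = 16.

16 measures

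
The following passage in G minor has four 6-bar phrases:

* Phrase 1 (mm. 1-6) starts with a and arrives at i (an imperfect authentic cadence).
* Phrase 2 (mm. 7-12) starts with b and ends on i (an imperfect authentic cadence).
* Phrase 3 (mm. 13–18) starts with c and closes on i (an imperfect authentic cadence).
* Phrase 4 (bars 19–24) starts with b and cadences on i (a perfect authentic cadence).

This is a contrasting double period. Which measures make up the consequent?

In a double period the first pair of phrases (ending imperfect authentic cadence) is the large antecedent and the second pair (ending perfect authentic cadence) is the large consequent; the consequent is measures 13–24.

measures 13–24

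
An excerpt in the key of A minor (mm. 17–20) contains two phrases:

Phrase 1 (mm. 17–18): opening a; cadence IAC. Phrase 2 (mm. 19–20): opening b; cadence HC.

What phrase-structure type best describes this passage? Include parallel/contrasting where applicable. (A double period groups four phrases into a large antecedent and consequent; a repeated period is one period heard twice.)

The second phrase closes with a half cadence, which is not stronger than the first phrase's imperfect authentic cadence; without a weak→strong cadential pair there is no antecedent–consequent relationship, so this is a phrase group rather than a period.

phrase group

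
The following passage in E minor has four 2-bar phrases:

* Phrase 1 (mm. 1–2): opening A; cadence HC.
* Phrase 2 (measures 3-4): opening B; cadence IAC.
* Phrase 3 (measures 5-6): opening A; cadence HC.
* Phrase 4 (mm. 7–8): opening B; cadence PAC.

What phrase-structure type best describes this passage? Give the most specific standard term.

Four phrases in two halves: the first half (bars 1–4) ends with an imperfect authentic cadence, the second (mm. 5-8) with a perfect authentic cadence — a large antecedent–consequent pair, i.e. a double period.
Phrase 3 begins with the same material as phrase 1, making it parallel.

parallel double period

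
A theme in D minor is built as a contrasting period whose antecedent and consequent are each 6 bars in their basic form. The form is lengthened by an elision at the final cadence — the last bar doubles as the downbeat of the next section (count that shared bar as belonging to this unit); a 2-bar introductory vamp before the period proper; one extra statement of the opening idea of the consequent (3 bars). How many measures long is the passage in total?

Basic contrasting period: 6 + 6 = 12 bars.
12 (basic form) + 2 (introduction) + 3 (extra statement) = 17.
The elision shares a bar with the next section but does not change this unit's count.

17 measures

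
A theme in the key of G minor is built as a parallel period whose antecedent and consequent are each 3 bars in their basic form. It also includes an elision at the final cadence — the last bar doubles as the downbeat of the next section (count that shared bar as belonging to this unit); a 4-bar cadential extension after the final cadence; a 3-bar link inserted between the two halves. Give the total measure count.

Basic parallel period: 3 + 3 = 6 bars.
6 (basic form) + 4 (cadential extension) + 3 (link) = 13.
The elision shares a bar with the next section but does not change this unit's count.

13 measures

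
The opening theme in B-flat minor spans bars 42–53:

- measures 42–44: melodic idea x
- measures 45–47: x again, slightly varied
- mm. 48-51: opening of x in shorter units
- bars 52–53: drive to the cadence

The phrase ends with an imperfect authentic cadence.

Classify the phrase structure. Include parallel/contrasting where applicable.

Basic idea (mm. 42–44) + its repetition (measures 45-47) form the presentation; fragmentation and cadence (mm. 48–53) form the continuation — the 12-bar whole is a sentence.

sentence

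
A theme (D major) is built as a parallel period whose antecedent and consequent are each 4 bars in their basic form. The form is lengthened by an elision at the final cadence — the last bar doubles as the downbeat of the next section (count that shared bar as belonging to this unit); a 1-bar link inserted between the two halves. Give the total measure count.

Basic parallel period: 4 + 4 = 8 bars.
8 (basic form) + 1 (link) = 9.
The elision shares a bar with the next section but does not change this unit's count.

9 measures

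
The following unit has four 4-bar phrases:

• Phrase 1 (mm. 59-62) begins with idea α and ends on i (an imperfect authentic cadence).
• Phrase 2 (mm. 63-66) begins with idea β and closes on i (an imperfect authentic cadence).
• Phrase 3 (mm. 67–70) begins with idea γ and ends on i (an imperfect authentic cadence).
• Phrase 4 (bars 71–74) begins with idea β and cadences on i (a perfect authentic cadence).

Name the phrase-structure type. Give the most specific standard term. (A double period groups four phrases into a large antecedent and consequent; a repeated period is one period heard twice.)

Four phrases in two halves: the first half (bars 59–66) ends with an imperfect authentic cadence, the second (mm. 67–74) with a perfect authentic cadence — a large antecedent–consequent pair, i.e. a double period.
Phrase 3 begins with different material from phrase 1, making it contrasting.

contrasting double period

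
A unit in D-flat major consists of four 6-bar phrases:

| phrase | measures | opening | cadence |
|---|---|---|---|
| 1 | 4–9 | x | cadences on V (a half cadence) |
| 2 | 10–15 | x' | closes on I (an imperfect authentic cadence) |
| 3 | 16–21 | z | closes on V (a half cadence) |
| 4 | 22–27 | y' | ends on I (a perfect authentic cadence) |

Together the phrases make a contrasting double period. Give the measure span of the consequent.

measures 16–27

In a double period the first pair of phrases (ending imperfect authentic cadence) is the large antecedent and the second pair (ending perfect authentic cadence) is the large consequent; the consequent is measures 16–27.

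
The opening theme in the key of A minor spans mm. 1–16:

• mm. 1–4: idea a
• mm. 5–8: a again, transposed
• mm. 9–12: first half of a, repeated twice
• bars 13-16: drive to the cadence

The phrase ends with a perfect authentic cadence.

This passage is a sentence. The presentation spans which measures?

The presentation of a sentence is the basic idea (measures 1–4) plus its repetition (bars 5-8); the presentation is therefore mm. 1–8.

measures 1–8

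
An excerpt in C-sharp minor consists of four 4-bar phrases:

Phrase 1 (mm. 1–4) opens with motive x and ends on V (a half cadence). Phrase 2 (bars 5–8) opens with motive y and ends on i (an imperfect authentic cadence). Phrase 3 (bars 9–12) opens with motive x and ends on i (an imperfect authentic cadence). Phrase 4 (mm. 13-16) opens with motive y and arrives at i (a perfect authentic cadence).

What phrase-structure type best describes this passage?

parallel double period

Four phrases in two halves: the first half (mm. 1–8) ends with an imperfect authentic cadence, the second (measures 9–16) with a perfect authentic cadence — a large antecedent–consequent pair, i.e. a double period.
Phrase 3 begins with the same material as phrase 1, making it parallel.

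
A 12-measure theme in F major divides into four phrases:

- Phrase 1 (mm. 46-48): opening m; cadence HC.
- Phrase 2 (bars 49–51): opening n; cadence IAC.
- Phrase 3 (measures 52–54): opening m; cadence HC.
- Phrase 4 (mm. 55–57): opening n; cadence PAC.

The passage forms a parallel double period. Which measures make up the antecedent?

measures 46–51

In a double period the four phrases pair into a large antecedent (phrases 1–2, ending imperfect authentic cadence) and a large consequent (phrases 3–4, ending perfect authentic cadence). The antecedent spans measures 46–51.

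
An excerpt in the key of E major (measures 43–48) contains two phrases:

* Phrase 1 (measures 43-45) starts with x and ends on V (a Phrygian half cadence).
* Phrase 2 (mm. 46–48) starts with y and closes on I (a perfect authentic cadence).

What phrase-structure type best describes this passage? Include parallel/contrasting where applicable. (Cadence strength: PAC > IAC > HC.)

contrasting period

Phrase 1 ends with a Phrygian half cadence (weaker) and phrase 2 with a perfect authentic cadence (stronger): antecedent + consequent = a period.
The two phrases open with different material (x / y), so the period is contrasting.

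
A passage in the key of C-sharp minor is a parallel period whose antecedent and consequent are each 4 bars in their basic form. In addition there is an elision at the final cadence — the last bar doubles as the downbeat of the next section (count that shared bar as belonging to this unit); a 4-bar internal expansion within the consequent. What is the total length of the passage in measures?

12 measures

Basic parallel period: 4 + 4 = 8 bars.
8 (basic form) + 4 (internal expansion) = 12.
The elision shares a bar with the next section but does not change this unit's count.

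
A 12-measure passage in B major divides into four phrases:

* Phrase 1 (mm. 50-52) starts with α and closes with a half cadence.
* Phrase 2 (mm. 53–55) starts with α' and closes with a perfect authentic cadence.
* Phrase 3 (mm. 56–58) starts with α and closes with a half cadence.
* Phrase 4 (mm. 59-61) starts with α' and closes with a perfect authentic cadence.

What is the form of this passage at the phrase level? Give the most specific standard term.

repeated period

The cadence pattern HC–PAC–HC–PAC is weak–strong twice, and phrases 3–4 restate phrases 1–2: a period heard twice, not a double period (which would end weakly at phrase 2).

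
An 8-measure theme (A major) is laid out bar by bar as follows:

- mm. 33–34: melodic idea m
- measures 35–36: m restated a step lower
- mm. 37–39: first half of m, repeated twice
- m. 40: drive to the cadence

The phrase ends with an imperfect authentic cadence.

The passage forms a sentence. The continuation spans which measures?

measures 37–40

After the presentation (mm. 33-36), the continuation covers the fragmentation through the cadence: bars 37-40.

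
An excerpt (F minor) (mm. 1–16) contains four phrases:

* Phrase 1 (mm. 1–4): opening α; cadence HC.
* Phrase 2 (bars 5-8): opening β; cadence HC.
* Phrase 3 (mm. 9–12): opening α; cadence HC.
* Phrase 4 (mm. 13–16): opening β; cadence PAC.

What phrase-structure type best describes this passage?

parallel double period

Four phrases in two halves: the first half (mm. 1-8) ends with a half cadence, the second (measures 9–16) with a perfect authentic cadence — a large antecedent–consequent pair, i.e. a double period.
Phrase 3 begins with the same material as phrase 1, making it parallel.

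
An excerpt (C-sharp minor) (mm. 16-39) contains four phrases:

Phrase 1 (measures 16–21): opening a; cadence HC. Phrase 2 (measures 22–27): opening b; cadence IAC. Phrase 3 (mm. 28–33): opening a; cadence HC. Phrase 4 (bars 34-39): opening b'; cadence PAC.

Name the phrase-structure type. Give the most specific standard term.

parallel double period

Four phrases in two halves: the first half (mm. 16–27) ends with an imperfect authentic cadence, the second (mm. 28–39) with a perfect authentic cadence — a large antecedent–consequent pair, i.e. a double period.
Phrase 3 begins with the same material as phrase 1, making it parallel.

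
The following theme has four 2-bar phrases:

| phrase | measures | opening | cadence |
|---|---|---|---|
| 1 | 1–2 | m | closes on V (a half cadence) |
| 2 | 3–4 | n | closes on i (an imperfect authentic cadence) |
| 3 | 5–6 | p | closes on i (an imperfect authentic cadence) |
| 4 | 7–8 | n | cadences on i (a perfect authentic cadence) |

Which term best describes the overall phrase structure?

Four phrases in two halves: the first half (measures 1-4) ends with an imperfect authentic cadence, the second (mm. 5-8) with a perfect authentic cadence — a large antecedent–consequent pair, i.e. a double period.
Phrase 3 begins with different material from phrase 1, making it contrasting.

contrasting double period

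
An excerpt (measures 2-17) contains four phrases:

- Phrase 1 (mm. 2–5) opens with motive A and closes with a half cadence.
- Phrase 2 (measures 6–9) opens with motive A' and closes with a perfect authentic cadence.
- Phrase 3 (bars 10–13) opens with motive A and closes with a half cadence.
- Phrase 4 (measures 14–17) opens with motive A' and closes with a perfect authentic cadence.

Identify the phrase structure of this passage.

The cadence pattern HC–PAC–HC–PAC is weak–strong twice, and phrases 3–4 restate phrases 1–2: a period heard twice, not a double period (which would end weakly at phrase 2).

repeated period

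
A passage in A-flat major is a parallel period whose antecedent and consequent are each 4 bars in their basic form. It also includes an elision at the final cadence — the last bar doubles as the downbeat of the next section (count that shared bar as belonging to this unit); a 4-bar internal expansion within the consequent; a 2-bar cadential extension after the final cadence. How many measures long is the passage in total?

14 measures

Basic parallel period: 4 + 4 = 8 bars.
8 (basic form) + 4 (internal expansion) + 2 (cadential extension) = 14.
The elision shares a bar with the next section but does not change this unit's count.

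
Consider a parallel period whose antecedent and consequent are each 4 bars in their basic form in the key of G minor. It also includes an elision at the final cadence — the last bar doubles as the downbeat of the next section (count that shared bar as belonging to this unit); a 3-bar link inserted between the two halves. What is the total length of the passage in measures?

11 measures

Basic parallel period: 4 + 4 = 8 bars.
8 (basic form) + 3 (link) = 11.
The elision shares a bar with the next section but does not change this unit's count.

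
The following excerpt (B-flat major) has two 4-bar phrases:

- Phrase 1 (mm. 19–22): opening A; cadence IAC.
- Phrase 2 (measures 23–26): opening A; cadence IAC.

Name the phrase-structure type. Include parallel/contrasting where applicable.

Both phrases have the same opening (A) and the same cadence (imperfect authentic cadence): the second is a restatement, not a consequent, so this is a repeated phrase rather than a period.

repeated phrase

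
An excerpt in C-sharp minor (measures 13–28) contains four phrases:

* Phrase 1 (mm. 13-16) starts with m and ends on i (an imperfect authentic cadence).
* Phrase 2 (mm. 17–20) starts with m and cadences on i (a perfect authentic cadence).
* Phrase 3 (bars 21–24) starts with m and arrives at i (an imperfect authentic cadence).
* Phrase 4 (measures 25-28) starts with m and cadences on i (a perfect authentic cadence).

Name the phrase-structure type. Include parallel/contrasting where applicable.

The cadence pattern IAC–PAC–IAC–PAC is weak–strong twice, and phrases 3–4 restate phrases 1–2: a period heard twice, not a double period (which would end weakly at phrase 2).

repeated period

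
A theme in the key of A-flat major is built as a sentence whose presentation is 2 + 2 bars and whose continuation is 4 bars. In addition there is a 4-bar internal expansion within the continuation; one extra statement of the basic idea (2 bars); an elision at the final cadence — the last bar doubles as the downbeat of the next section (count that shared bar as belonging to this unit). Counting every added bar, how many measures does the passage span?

14 measures

Basic sentence: 2 + 2 + 4 = 8 bars.
8 (basic form) + 4 (internal expansion) + 2 (extra statement) = 14.
The elision shares a bar with the next section but does not change this unit's count.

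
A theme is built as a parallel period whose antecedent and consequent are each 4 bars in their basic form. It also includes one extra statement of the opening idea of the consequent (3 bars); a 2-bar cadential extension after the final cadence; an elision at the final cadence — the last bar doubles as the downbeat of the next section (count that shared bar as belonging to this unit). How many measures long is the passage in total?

Basic parallel period: 4 + 4 = 8 bars.
8 (basic form) + 3 (extra statement) + 2 (cadential extension) = 13.
The elision shares a bar with the next section but does not change this unit's count.

13 measures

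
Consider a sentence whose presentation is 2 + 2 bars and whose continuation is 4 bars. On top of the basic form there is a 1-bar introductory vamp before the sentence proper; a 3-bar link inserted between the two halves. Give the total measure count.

12 measures

Basic sentence: 2 + 2 + 4 = 8 bars.
8 (basic form) + 1 (introduction) + 3 (link) = 12.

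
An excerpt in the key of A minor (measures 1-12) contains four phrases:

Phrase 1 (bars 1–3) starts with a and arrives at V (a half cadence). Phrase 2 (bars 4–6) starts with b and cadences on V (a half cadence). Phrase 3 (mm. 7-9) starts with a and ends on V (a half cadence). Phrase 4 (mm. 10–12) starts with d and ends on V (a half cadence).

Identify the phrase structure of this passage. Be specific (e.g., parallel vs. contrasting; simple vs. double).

Phrase 4 ends with a half cadence, no stronger than phrase 2's half cadence, so the four phrases do not form a double period; nor do phrases 3–4 duplicate 1–2, so it is not a repeated period. With no phrase reaching a conclusive cadence, the passage is a phrase group.

phrase group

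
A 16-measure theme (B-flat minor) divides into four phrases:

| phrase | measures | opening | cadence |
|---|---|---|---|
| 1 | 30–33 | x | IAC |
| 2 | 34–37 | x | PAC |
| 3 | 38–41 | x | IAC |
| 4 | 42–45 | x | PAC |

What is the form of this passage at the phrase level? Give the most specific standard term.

The cadence pattern IAC–PAC–IAC–PAC is weak–strong twice, and phrases 3–4 restate phrases 1–2: a period heard twice, not a double period (which would end weakly at phrase 2).

repeated period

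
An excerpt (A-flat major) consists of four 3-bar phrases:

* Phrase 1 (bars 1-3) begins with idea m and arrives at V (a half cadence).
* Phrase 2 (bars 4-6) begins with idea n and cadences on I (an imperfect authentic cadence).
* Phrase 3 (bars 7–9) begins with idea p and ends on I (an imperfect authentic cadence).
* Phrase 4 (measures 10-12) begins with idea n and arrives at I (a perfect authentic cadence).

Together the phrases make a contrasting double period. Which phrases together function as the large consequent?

In a double period the first pair of phrases (ending imperfect authentic cadence) is the large antecedent and the second pair (ending perfect authentic cadence) is the large consequent; the consequent is phrases 3 and 4.

phrases 3 and 4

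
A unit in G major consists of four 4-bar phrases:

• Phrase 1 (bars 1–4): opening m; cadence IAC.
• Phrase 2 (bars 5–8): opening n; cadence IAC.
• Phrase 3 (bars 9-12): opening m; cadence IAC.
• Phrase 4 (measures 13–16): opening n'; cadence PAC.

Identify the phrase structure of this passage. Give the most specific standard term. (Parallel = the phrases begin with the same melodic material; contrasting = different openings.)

Four phrases in two halves: the first half (bars 1-8) ends with an imperfect authentic cadence, the second (mm. 9–16) with a perfect authentic cadence — a large antecedent–consequent pair, i.e. a double period.
Phrase 3 begins with the same material as phrase 1, making it parallel.

parallel double period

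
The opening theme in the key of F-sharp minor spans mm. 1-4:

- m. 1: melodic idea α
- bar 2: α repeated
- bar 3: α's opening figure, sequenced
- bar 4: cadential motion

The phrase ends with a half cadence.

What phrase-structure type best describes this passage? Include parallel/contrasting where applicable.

Basic idea (m. 1) + its repetition (bar 2) form the presentation; fragmentation and cadence (measures 3-4) form the continuation — the 4-bar whole is a sentence.

sentence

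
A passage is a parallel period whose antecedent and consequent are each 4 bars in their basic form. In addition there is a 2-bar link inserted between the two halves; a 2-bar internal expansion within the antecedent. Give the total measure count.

12 measures

Basic parallel period: 4 + 4 = 8 bars.
8 (basic form) + 2 (link) + 2 (internal expansion) = 12.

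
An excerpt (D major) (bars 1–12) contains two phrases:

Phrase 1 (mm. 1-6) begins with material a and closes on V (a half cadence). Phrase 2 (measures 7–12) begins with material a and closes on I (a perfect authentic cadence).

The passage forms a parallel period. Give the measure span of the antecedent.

measures 1–6

The phrase ending with the weaker cadence (half cadence) is the antecedent; the one ending more conclusively (perfect authentic cadence) is the consequent. The antecedent is measures 1–6.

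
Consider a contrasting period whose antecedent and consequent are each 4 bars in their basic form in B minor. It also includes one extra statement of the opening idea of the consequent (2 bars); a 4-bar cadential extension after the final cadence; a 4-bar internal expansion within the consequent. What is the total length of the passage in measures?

Basic contrasting period: 4 + 4 = 8 bars.
8 (basic form) + 2 (extra statement) + 4 (cadential extension) + 4 (internal expansion) = 18.

18 measures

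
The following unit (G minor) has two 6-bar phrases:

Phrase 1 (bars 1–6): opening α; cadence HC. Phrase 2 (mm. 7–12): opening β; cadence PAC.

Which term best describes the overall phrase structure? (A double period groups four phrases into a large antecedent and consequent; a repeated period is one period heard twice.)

contrasting period

Phrase 1 ends with a half cadence (weaker) and phrase 2 with a perfect authentic cadence (stronger): antecedent + consequent = a period.
The two phrases open with different material (α / β), so the period is contrasting.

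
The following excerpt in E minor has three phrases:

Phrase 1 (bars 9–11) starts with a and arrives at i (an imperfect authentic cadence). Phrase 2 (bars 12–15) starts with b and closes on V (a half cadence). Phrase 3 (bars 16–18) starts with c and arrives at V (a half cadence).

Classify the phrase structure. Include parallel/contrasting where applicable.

The final phrase closes with a half cadence, which is not stronger than the preceding half cadence; the 3 phrases lack an overall antecedent–consequent design and so form a phrase group.

phrase group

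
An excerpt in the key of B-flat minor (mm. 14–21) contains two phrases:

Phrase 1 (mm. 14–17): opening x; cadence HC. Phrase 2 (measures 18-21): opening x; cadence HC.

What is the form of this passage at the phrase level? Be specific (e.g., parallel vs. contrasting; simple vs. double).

Both phrases have the same opening (x) and the same cadence (half cadence): the second is a restatement, not a consequent, so this is a repeated phrase rather than a period.

repeated phrase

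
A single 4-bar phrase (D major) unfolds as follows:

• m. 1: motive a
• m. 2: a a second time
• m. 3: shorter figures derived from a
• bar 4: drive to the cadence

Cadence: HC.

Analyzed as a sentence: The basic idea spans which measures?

The presentation of a sentence is the basic idea (bar 1) plus its repetition (bar 2); the basic idea is therefore m. 1.

measures 1–1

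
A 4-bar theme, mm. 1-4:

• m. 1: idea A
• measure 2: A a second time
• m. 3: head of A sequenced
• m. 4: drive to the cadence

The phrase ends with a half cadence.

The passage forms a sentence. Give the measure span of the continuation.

measures 3–4

After the presentation (measures 1–2), the continuation covers the fragmentation through the cadence: measures 3–4.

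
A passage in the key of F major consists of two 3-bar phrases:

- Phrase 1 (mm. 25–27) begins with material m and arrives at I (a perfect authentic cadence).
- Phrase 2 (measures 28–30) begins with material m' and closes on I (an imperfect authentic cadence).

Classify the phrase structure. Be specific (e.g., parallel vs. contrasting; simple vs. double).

The second phrase closes with an imperfect authentic cadence, which is not stronger than the first phrase's perfect authentic cadence; without a weak→strong cadential pair there is no antecedent–consequent relationship, so this is a phrase group rather than a period.

phrase group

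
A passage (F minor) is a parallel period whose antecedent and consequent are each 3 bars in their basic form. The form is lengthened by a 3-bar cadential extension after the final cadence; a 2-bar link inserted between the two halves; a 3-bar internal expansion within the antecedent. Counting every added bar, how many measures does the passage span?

Basic parallel period: 3 + 3 = 6 bars.
6 (basic form) + 3 (cadential extension) + 2 (link) + 3 (internal expansion) = 14.

14 measures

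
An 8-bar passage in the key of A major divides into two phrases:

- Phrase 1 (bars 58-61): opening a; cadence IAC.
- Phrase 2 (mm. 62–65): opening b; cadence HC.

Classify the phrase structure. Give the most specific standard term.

phrase group

The second phrase closes with a half cadence, which is not stronger than the first phrase's imperfect authentic cadence; without a weak→strong cadential pair there is no antecedent–consequent relationship, so this is a phrase group rather than a period.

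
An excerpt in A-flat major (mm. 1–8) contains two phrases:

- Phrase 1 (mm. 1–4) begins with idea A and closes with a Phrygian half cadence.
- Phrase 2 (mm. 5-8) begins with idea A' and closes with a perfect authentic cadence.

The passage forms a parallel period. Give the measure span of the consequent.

The phrase ending with the weaker cadence (Phrygian half cadence) is the antecedent; the one ending more conclusively (perfect authentic cadence) is the consequent. The consequent is measures 5–8.

measures 5–8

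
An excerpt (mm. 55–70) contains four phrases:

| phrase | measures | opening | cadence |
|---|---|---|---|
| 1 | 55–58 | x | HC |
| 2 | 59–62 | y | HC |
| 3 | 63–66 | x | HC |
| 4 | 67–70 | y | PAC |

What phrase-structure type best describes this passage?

Four phrases in two halves: the first half (measures 55–62) ends with a half cadence, the second (measures 63-70) with a perfect authentic cadence — a large antecedent–consequent pair, i.e. a double period.
Phrase 3 begins with the same material as phrase 1, making it parallel.

parallel double period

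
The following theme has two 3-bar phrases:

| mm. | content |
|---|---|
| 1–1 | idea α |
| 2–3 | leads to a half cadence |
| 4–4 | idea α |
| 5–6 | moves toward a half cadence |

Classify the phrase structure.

repeated phrase

Both phrases have the same opening (α) and the same cadence (half cadence): the second is a restatement, not a consequent, so this is a repeated phrase rather than a period.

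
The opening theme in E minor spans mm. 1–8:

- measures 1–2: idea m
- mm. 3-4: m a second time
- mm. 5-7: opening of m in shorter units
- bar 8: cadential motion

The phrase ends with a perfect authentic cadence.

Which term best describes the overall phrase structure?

sentence

Basic idea (bars 1–2) + its repetition (mm. 3–4) form the presentation; fragmentation and cadence (measures 5-8) form the continuation — the 8-bar whole is a sentence.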